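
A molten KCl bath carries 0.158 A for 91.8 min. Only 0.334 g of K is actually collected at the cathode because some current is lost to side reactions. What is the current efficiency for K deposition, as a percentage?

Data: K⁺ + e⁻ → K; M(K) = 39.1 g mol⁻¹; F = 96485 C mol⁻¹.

Q = I·t = 0.1580 × 5508.0 = 870.3 C; n(e⁻) = 870.3/96485 = 0.009020 mol.
Theoretical n(K) = n(e⁻)/1 = 0.009020 mol, i.e. m_theo = 0.009020 × 39.1 = 0.3527 g.
Efficiency = m_actual / m_theo = 0.334 / 0.3527 = 94.7 %.

94.7 %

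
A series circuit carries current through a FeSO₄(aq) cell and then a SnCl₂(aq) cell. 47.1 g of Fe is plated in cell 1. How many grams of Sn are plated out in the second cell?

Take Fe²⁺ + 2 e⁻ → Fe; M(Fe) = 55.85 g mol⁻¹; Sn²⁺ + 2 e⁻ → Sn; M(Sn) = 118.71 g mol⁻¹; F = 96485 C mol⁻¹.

100 g

n(Fe) = 47.1 / 55.85 = 0.8433 mol.
Since Fe²⁺ + 2 e⁻ → Fe, n(e⁻) passed = 2 × 0.8433 = 1.687 mol.
Cells in series carry the same charge, so the same 1.687 mol of electrons passes through cell 2.
Sn²⁺ + 2 e⁻ → Sn, so n(Sn) = 1.687 / 2 = 0.8433 mol.
m(Sn) = 0.8433 × 118.71 = 100 g.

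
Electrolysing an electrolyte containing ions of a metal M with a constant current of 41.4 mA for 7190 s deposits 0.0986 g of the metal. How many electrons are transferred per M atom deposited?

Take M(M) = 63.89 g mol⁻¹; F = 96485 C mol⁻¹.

Q = I·t = 0.04140 A × 7190.0 s = 297.7 C, so n(e⁻) = 297.7/96485 = 0.003085 mol.
n(M) deposited = 0.0986 / 63.89 = 0.001543 mol.
Electrons per atom = n(e⁻)/n(M) = 0.003085 / 0.001543 = 2.00 ≈ 2, so the ion is M²⁺.

2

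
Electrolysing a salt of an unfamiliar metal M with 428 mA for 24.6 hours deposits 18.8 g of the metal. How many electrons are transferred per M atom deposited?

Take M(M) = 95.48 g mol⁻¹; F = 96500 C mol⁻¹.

Q = I·t = 0.4280 A × 88560 s = 37900 C, so n(e⁻) = 37900/96500 = 0.3928 mol.
n(M) deposited = 18.8 / 95.48 = 0.1969 mol.
Electrons per atom = n(e⁻)/n(M) = 0.3928 / 0.1969 = 1.99 ≈ 2, so the ion is M²⁺.

2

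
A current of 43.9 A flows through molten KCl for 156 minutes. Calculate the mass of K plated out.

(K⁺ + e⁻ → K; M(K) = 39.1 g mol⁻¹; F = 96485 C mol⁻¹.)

Q = I·t = 43.90 A × 9360.0 s = 410900 C.
n(e⁻) = Q/F = 410900 / 96485 = 4.259 mol.
K⁺ + e⁻ → K, so n(K) = n(e⁻)/1 = 4.259 mol.
m = n·M = 4.259 × 39.1 = 167 g.

167 g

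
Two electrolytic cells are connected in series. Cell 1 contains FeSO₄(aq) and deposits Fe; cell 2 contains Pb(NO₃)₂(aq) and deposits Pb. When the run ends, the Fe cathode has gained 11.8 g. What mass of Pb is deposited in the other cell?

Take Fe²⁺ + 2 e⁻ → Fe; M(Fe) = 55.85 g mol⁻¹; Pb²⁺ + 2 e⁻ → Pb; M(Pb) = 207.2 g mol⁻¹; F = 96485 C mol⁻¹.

n(Fe) = 11.8 / 55.85 = 0.2113 mol.
Since Fe²⁺ + 2 e⁻ → Fe, n(e⁻) passed = 2 × 0.2113 = 0.4226 mol.
Cells in series carry the same charge, so the same 0.4226 mol of electrons passes through cell 2.
Pb²⁺ + 2 e⁻ → Pb, so n(Pb) = 0.4226 / 2 = 0.2113 mol.
m(Pb) = 0.2113 × 207.2 = 43.8 g.

43.8 g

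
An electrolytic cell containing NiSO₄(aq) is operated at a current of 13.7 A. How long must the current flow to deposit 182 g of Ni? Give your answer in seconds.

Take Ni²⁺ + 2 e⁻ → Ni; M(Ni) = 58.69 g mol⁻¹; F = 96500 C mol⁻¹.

43700 s

n(Ni) = m/M = 182 / 58.69 = 3.101 mol.
Each Ni atom requires 2 electrons, so n(e⁻) = 2 × 3.101 = 6.202 mol.
Q = n(e⁻)·F = 6.202 × 96500 = 598500 C.
t = Q/I = 598500 / 13.70 A = 43690 s.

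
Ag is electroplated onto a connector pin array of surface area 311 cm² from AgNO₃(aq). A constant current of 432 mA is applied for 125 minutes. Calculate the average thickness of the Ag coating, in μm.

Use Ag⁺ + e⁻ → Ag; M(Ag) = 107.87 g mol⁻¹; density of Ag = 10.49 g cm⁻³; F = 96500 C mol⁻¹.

Q = I·t = 0.4320 × 7500.0 = 3240 C; n(e⁻) = 0.03358 mol.
n(Ag) = n(e⁻)/1 = 0.03358 mol, so m = 0.03358 × 107.87 = 3.622 g.
Volume = m/ρ = 3.622 / 10.49 = 0.3453 cm³.
Thickness = V/A = 0.3453 / 311 = 0.00111 cm = 11.1 μm.

11.1 μm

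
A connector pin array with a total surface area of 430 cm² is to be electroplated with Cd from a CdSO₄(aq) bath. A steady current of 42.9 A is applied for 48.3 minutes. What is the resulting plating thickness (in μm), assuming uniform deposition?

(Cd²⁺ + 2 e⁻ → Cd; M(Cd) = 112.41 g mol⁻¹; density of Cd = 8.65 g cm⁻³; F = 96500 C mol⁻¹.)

Q = I·t = 42.90 × 2898.0 = 124300 C; n(e⁻) = 1.288 mol.
n(Cd) = n(e⁻)/2 = 0.6442 mol, so m = 0.6442 × 112.41 = 72.41 g.
Volume = m/ρ = 72.41 / 8.65 = 8.371 cm³.
Thickness = V/A = 8.371 / 430 = 0.0195 cm = 195 μm.

195 μm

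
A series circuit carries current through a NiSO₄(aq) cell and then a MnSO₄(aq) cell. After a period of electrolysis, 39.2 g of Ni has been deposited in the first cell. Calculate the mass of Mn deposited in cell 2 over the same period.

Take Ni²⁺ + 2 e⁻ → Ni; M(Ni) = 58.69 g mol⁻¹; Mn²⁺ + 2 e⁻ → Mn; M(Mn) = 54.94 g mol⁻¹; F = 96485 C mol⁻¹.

n(Ni) = 39.2 / 58.69 = 0.6679 mol.
Since Ni²⁺ + 2 e⁻ → Ni, n(e⁻) passed = 2 × 0.6679 = 1.336 mol.
Cells in series carry the same charge, so the same 1.336 mol of electrons passes through cell 2.
Mn²⁺ + 2 e⁻ → Mn, so n(Mn) = 1.336 / 2 = 0.6679 mol.
m(Mn) = 0.6679 × 54.94 = 36.7 g.

36.7 g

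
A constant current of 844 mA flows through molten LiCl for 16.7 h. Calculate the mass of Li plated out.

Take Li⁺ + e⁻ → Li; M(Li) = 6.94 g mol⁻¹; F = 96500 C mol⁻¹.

3.65 g

Q = I·t = 0.8440 A × 60120 s = 50740 C.
n(e⁻) = Q/F = 50740 / 96500 = 0.5258 mol.
Li⁺ + e⁻ → Li, so n(Li) = n(e⁻)/1 = 0.5258 mol.
m = n·M = 0.5258 × 6.94 = 3.65 g.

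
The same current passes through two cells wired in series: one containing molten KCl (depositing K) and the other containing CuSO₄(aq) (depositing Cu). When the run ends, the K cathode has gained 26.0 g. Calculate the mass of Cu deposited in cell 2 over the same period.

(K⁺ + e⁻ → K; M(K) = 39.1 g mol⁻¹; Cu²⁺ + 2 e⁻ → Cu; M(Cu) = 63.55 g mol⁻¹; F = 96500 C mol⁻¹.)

n(K) = 26.0 / 39.1 = 0.6650 mol.
Since K⁺ + e⁻ → K, n(e⁻) passed = 1 × 0.6650 = 0.6650 mol.
Cells in series carry the same charge, so the same 0.6650 mol of electrons passes through cell 2.
Cu²⁺ + 2 e⁻ → Cu, so n(Cu) = 0.6650 / 2 = 0.3325 mol.
m(Cu) = 0.3325 × 63.55 = 21.1 g.

21.1 g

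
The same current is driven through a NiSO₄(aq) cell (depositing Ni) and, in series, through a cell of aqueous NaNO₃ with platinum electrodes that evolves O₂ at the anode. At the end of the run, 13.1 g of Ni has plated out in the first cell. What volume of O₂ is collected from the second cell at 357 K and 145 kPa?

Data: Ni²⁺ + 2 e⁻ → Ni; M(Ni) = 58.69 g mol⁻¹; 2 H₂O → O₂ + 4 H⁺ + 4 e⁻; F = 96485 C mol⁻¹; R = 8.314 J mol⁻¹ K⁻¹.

2.28 L

n(Ni) = 13.1 / 58.69 = 0.2232 mol, so n(e⁻) = 2 × 0.2232 = 0.4464 mol.
The cells are in series, so the same 0.4464 mol of electrons passes through the second cell.
2 H₂O → O₂ + 4 H⁺ + 4 e⁻ — 4 mol e⁻ per mol O₂, so n(O₂) = 0.4464/4 = 0.1116 mol.
V = nRT/P = (0.1116 × 8.314 × 357) / (145 × 10³) = 0.00228 m³ = 2.28 L.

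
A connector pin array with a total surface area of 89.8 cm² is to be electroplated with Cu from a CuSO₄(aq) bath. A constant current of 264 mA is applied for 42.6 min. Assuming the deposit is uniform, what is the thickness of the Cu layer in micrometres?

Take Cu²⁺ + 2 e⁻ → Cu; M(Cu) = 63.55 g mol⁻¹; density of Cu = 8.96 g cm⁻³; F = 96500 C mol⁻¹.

2.76 μm

Q = I·t = 0.2640 × 2556.0 = 674.8 C; n(e⁻) = 0.006993 mol.
n(Cu) = n(e⁻)/2 = 0.003496 mol, so m = 0.003496 × 63.55 = 0.2222 g.
Volume = m/ρ = 0.2222 / 8.96 = 0.02480 cm³.
Thickness = V/A = 0.02480 / 89.8 = 2.76 × 10⁻⁴ cm = 2.76 μm.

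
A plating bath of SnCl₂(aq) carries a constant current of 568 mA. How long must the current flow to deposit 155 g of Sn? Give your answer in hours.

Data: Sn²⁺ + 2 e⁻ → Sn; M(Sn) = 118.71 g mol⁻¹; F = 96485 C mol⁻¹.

123 h

n(Sn) = m/M = 155 / 118.71 = 1.306 mol.
Each Sn atom requires 2 electrons, so n(e⁻) = 2 × 1.306 = 2.611 mol.
Q = n(e⁻)·F = 2.611 × 96485 = 252000 C.
t = Q/I = 252000 / 0.5680 A = 443600 s = 123 h.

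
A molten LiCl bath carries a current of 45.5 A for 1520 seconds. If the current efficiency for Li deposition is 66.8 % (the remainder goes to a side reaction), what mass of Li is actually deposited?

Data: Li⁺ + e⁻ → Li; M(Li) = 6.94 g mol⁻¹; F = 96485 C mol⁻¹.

Q = I·t = 45.50 × 1520.0 = 69160 C.
n(e⁻) = 69160/96485 = 0.7168 mol; theoretically n(Li) = 0.7168/1 = 0.7168 mol, m_theo = 4.975 g.
At 66.8 % efficiency, m_actual = 0.668 × 4.975 = 3.32 g.

3.32 g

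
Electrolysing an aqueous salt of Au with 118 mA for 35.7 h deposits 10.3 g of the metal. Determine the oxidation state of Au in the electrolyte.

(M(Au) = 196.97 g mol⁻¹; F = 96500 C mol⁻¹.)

Q = I·t = 0.1180 A × 128520 s = 15170 C, so n(e⁻) = 15170/96500 = 0.1572 mol.
n(Au) deposited = 10.3 / 196.97 = 0.05229 mol.
Electrons per atom = n(e⁻)/n(Au) = 0.1572 / 0.05229 = 3.01 ≈ 3, so the ion is Au³⁺.

+3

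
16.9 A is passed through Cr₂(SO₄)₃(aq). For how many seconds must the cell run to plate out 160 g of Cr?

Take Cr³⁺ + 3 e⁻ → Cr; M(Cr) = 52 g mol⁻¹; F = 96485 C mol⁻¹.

n(Cr) = m/M = 160 / 52 = 3.077 mol.
Each Cr atom requires 3 electrons, so n(e⁻) = 3 × 3.077 = 9.231 mol.
Q = n(e⁻)·F = 9.231 × 96485 = 890600 C.
t = Q/I = 890600 / 16.90 A = 52700 s.

52700 s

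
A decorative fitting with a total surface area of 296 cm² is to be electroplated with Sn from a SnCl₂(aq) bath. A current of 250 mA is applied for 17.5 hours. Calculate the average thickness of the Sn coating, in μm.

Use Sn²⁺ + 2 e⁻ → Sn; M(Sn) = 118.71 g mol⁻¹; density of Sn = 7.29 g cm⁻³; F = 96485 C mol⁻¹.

Q = I·t = 0.2500 × 63000 = 15750 C; n(e⁻) = 0.1632 mol.
n(Sn) = n(e⁻)/2 = 0.08162 mol, so m = 0.08162 × 118.71 = 9.689 g.
Volume = m/ρ = 9.689 / 7.29 = 1.329 cm³.
Thickness = V/A = 1.329 / 296 = 0.00449 cm = 44.9 μm.

44.9 μm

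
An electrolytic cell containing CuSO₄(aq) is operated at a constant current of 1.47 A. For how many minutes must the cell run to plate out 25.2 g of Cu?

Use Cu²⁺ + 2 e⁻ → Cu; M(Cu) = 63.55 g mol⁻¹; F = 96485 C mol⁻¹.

n(Cu) = m/M = 25.2 / 63.55 = 0.3965 mol.
Each Cu atom requires 2 electrons, so n(e⁻) = 2 × 0.3965 = 0.7931 mol.
Q = n(e⁻)·F = 0.7931 × 96485 = 76520 C.
t = Q/I = 76520 / 1.470 A = 52050 s = 868 min.

868 min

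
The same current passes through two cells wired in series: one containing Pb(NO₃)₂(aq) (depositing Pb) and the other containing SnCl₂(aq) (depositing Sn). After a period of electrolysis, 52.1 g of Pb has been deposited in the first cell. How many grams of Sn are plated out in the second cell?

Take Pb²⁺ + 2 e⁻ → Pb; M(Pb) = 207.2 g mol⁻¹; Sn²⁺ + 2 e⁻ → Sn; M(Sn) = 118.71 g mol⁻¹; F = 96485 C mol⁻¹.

n(Pb) = 52.1 / 207.2 = 0.2514 mol.
Since Pb²⁺ + 2 e⁻ → Pb, n(e⁻) passed = 2 × 0.2514 = 0.5029 mol.
Cells in series carry the same charge, so the same 0.5029 mol of electrons passes through cell 2.
Sn²⁺ + 2 e⁻ → Sn, so n(Sn) = 0.5029 / 2 = 0.2514 mol.
m(Sn) = 0.2514 × 118.71 = 29.8 g.

29.8 g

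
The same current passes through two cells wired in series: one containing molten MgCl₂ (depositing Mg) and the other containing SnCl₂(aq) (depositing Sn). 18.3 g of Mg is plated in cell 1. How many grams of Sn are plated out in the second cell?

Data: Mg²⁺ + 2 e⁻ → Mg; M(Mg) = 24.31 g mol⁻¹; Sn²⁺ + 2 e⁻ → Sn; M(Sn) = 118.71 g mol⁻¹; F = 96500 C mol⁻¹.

89.4 g

n(Mg) = 18.3 / 24.31 = 0.7528 mol.
Since Mg²⁺ + 2 e⁻ → Mg, n(e⁻) passed = 2 × 0.7528 = 1.506 mol.
Cells in series carry the same charge, so the same 1.506 mol of electrons passes through cell 2.
Sn²⁺ + 2 e⁻ → Sn, so n(Sn) = 1.506 / 2 = 0.7528 mol.
m(Sn) = 0.7528 × 118.71 = 89.4 g.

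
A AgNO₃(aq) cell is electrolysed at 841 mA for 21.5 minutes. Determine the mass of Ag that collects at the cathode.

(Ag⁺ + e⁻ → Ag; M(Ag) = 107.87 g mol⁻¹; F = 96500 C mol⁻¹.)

Q = I·t = 0.8410 A × 1290.0 s = 1085 C.
n(e⁻) = Q/F = 1085 / 96500 = 0.01124 mol.
Ag⁺ + e⁻ → Ag, so n(Ag) = n(e⁻)/1 = 0.01124 mol.
m = n·M = 0.01124 × 107.87 = 1.21 g.

1.21 g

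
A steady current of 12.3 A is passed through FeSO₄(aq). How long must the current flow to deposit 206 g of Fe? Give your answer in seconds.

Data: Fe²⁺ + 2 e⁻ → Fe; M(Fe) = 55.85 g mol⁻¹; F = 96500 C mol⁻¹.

57900 s

n(Fe) = m/M = 206 / 55.85 = 3.688 mol.
Each Fe atom requires 2 electrons, so n(e⁻) = 2 × 3.688 = 7.377 mol.
Q = n(e⁻)·F = 7.377 × 96500 = 711900 C.
t = Q/I = 711900 / 12.30 A = 57880 s.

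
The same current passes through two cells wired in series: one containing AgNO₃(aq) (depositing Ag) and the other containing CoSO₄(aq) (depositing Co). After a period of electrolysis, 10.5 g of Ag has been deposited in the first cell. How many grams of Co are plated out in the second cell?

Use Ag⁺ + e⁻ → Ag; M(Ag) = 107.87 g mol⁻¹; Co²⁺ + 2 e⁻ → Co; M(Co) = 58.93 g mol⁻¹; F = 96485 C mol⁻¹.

2.87 g

n(Ag) = 10.5 / 107.87 = 0.09734 mol.
Since Ag⁺ + e⁻ → Ag, n(e⁻) passed = 1 × 0.09734 = 0.09734 mol.
Cells in series carry the same charge, so the same 0.09734 mol of electrons passes through cell 2.
Co²⁺ + 2 e⁻ → Co, so n(Co) = 0.09734 / 2 = 0.04867 mol.
m(Co) = 0.04867 × 58.93 = 2.87 g.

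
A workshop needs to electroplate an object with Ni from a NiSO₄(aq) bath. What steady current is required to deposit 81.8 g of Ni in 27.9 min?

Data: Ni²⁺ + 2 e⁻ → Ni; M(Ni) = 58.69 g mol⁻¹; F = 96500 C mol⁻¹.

161 A

n(Ni) = 81.8 / 58.69 = 1.394 mol.
n(e⁻) = 2 × 1.394 = 2.788 mol.
Q = n(e⁻)·F = 2.788 × 96500 = 269000 C.
I = Q/t = 269000 / 1674.0 s = 161 A.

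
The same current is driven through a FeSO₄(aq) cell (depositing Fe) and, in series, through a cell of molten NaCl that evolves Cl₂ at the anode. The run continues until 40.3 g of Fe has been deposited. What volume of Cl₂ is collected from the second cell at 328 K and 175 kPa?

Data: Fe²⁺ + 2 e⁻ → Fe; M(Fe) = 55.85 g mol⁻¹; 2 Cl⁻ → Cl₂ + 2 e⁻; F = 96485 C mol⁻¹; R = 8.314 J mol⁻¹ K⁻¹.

n(Fe) = 40.3 / 55.85 = 0.7216 mol, so n(e⁻) = 2 × 0.7216 = 1.443 mol.
The cells are in series, so the same 1.443 mol of electrons passes through the second cell.
2 Cl⁻ → Cl₂ + 2 e⁻ — 2 mol e⁻ per mol Cl₂, so n(Cl₂) = 1.443/2 = 0.7216 mol.
V = nRT/P = (0.7216 × 8.314 × 328) / (175 × 10³) = 0.0112 m³ = 11.2 L.

11.2 L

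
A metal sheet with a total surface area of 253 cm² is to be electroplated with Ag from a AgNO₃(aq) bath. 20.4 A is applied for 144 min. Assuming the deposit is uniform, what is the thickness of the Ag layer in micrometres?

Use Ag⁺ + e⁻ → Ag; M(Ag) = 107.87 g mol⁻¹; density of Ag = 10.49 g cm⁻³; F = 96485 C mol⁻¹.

Q = I·t = 20.40 × 8640.0 = 176300 C; n(e⁻) = 1.827 mol.
n(Ag) = n(e⁻)/1 = 1.827 mol, so m = 1.827 × 107.87 = 197.1 g.
Volume = m/ρ = 197.1 / 10.49 = 18.78 cm³.
Thickness = V/A = 18.78 / 253 = 0.0742 cm = 742 μm.

742 μm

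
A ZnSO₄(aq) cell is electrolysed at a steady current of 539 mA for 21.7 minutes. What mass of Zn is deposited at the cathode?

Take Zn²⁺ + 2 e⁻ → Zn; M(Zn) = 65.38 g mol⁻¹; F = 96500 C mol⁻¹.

Q = I·t = 0.5390 A × 1302.0 s = 701.8 C.
n(e⁻) = Q/F = 701.8 / 96500 = 0.007272 mol.
Zn²⁺ + 2 e⁻ → Zn, so n(Zn) = n(e⁻)/2 = 0.003636 mol.
m = n·M = 0.003636 × 65.38 = 0.238 g.

0.238 g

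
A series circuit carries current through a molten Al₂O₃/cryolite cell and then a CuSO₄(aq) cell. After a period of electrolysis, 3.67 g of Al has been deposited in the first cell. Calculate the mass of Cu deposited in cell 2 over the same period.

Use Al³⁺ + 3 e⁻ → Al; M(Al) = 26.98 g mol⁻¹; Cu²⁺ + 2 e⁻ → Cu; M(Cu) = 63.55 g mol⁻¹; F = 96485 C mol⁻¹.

n(Al) = 3.67 / 26.98 = 0.1360 mol.
Since Al³⁺ + 3 e⁻ → Al, n(e⁻) passed = 3 × 0.1360 = 0.4081 mol.
Cells in series carry the same charge, so the same 0.4081 mol of electrons passes through cell 2.
Cu²⁺ + 2 e⁻ → Cu, so n(Cu) = 0.4081 / 2 = 0.2040 mol.
m(Cu) = 0.2040 × 63.55 = 13.0 g.

13.0 g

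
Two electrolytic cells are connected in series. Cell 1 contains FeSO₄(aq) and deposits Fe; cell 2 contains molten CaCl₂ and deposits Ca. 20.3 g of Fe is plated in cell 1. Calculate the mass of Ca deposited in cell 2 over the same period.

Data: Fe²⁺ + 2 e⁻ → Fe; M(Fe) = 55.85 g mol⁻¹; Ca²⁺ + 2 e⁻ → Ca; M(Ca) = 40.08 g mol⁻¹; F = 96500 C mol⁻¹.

n(Fe) = 20.3 / 55.85 = 0.3635 mol.
Since Fe²⁺ + 2 e⁻ → Fe, n(e⁻) passed = 2 × 0.3635 = 0.7269 mol.
Cells in series carry the same charge, so the same 0.7269 mol of electrons passes through cell 2.
Ca²⁺ + 2 e⁻ → Ca, so n(Ca) = 0.7269 / 2 = 0.3635 mol.
m(Ca) = 0.3635 × 40.08 = 14.6 g.

14.6 g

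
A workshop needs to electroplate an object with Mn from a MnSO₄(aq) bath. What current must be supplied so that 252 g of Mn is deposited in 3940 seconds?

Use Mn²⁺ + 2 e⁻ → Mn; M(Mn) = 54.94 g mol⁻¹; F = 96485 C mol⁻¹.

225 A

n(Mn) = 252 / 54.94 = 4.587 mol.
n(e⁻) = 2 × 4.587 = 9.174 mol.
Q = n(e⁻)·F = 9.174 × 96485 = 885100 C.
I = Q/t = 885100 / 3940.0 s = 225 A.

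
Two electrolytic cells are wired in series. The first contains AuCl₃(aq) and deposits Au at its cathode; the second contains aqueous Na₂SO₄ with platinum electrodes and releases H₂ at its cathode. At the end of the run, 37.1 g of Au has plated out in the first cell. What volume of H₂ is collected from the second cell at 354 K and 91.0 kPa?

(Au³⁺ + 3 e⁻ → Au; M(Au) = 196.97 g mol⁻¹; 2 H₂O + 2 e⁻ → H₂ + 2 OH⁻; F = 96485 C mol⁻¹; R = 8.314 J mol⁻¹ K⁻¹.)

n(Au) = 37.1 / 196.97 = 0.1884 mol, so n(e⁻) = 3 × 0.1884 = 0.5651 mol.
The cells are in series, so the same 0.5651 mol of electrons passes through the second cell.
2 H₂O + 2 e⁻ → H₂ + 2 OH⁻ — 2 mol e⁻ per mol H₂, so n(H₂) = 0.5651/2 = 0.2825 mol.
V = nRT/P = (0.2825 × 8.314 × 354) / (91.0 × 10³) = 0.00914 m³ = 9.14 L.

9.14 L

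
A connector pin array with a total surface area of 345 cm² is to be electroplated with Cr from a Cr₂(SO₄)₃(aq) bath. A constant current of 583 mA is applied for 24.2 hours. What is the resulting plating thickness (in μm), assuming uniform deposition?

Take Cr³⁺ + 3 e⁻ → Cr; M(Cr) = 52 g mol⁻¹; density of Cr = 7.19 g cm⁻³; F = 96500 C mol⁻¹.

Q = I·t = 0.5830 × 87120 = 50790 C; n(e⁻) = 0.5263 mol.
n(Cr) = n(e⁻)/3 = 0.1754 mol, so m = 0.1754 × 52 = 9.123 g.
Volume = m/ρ = 9.123 / 7.19 = 1.269 cm³.
Thickness = V/A = 1.269 / 345 = 0.00368 cm = 36.8 μm.

36.8 μm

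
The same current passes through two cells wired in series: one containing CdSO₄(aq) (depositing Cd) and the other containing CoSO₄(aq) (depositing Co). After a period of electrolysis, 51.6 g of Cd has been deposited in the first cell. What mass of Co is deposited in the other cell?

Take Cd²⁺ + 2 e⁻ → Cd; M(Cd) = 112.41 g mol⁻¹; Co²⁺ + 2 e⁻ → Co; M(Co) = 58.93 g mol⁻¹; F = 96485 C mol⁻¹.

27.1 g

n(Cd) = 51.6 / 112.41 = 0.4590 mol.
Since Cd²⁺ + 2 e⁻ → Cd, n(e⁻) passed = 2 × 0.4590 = 0.9181 mol.
Cells in series carry the same charge, so the same 0.9181 mol of electrons passes through cell 2.
Co²⁺ + 2 e⁻ → Co, so n(Co) = 0.9181 / 2 = 0.4590 mol.
m(Co) = 0.4590 × 58.93 = 27.1 g.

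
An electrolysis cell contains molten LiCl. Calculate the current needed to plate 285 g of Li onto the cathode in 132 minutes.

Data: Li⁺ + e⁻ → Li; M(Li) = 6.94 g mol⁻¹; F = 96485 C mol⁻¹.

500 A

n(Li) = 285 / 6.94 = 41.07 mol.
n(e⁻) = 1 × 41.07 = 41.07 mol.
Q = n(e⁻)·F = 41.07 × 96485 = 3962000 C.
I = Q/t = 3962000 / 7920.0 s = 500 A.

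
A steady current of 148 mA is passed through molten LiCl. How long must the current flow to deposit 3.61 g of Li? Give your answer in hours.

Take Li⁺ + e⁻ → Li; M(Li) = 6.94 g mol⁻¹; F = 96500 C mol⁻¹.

n(Li) = m/M = 3.61 / 6.94 = 0.5202 mol.
Each Li atom requires 1 electron, so n(e⁻) = 1 × 0.5202 = 0.5202 mol.
Q = n(e⁻)·F = 0.5202 × 96500 = 50200 C.
t = Q/I = 50200 / 0.1480 A = 339200 s = 94.2 h.

94.2 h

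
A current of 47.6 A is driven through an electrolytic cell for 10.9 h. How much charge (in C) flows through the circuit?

Q = I·t = 47.60 A × 39240 s = 1.87 × 10⁶ C.

1.87 × 10⁶ C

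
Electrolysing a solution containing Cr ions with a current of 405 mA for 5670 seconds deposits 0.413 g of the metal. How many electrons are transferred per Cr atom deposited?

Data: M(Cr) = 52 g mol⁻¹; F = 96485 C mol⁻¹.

3

Q = I·t = 0.4050 A × 5670.0 s = 2296 C, so n(e⁻) = 2296/96485 = 0.02380 mol.
n(Cr) deposited = 0.413 / 52 = 0.007942 mol.
Electrons per atom = n(e⁻)/n(Cr) = 0.02380 / 0.007942 = 3.00 ≈ 3, so the ion is Cr³⁺.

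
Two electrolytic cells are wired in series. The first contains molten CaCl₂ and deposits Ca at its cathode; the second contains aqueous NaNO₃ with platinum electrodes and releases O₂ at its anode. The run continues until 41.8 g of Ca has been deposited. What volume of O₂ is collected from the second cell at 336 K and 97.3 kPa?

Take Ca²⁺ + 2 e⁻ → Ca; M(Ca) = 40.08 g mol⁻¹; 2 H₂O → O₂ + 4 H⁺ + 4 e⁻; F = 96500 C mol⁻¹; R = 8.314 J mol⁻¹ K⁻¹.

n(Ca) = 41.8 / 40.08 = 1.043 mol, so n(e⁻) = 2 × 1.043 = 2.086 mol.
The cells are in series, so the same 2.086 mol of electrons passes through the second cell.
2 H₂O → O₂ + 4 H⁺ + 4 e⁻ — 4 mol e⁻ per mol O₂, so n(O₂) = 2.086/4 = 0.5215 mol.
V = nRT/P = (0.5215 × 8.314 × 336) / (97.3 × 10³) = 0.0150 m³ = 15.0 L.

15.0 L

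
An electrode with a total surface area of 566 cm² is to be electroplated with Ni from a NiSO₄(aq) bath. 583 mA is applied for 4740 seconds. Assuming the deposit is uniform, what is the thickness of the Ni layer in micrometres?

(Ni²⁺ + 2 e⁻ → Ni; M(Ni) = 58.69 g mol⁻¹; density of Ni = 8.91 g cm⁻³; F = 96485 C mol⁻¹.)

Q = I·t = 0.5830 × 4740.0 = 2763 C; n(e⁻) = 0.02864 mol.
n(Ni) = n(e⁻)/2 = 0.01432 mol, so m = 0.01432 × 58.69 = 0.8405 g.
Volume = m/ρ = 0.8405 / 8.91 = 0.09433 cm³.
Thickness = V/A = 0.09433 / 566 = 1.67 × 10⁻⁴ cm = 1.67 μm.

1.67 μm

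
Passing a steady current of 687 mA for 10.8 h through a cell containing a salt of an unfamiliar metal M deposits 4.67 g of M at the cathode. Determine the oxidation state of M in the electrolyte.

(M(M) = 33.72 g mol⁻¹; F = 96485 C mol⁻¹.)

Q = I·t = 0.6870 A × 38880 s = 26710 C, so n(e⁻) = 26710/96485 = 0.2768 mol.
n(M) deposited = 4.67 / 33.72 = 0.1385 mol.
Electrons per atom = n(e⁻)/n(M) = 0.2768 / 0.1385 = 2.00 ≈ 2, so the ion is M²⁺.

+2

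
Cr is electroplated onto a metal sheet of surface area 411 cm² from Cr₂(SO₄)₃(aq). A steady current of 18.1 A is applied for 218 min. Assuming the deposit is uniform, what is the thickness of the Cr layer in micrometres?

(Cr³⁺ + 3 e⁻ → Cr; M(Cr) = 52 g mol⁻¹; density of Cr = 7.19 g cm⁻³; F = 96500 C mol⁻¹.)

144 μm

Q = I·t = 18.10 × 13080 = 236700 C; n(e⁻) = 2.453 mol.
n(Cr) = n(e⁻)/3 = 0.8178 mol, so m = 0.8178 × 52 = 42.52 g.
Volume = m/ρ = 42.52 / 7.19 = 5.914 cm³.
Thickness = V/A = 5.914 / 411 = 0.0144 cm = 144 μm.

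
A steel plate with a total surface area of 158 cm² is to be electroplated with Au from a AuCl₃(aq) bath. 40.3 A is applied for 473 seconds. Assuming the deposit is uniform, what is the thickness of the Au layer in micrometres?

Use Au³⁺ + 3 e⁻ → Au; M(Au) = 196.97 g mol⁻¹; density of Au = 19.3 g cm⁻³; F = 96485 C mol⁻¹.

42.5 μm

Q = I·t = 40.30 × 473.00 = 19060 C; n(e⁻) = 0.1976 mol.
n(Au) = n(e⁻)/3 = 0.06585 mol, so m = 0.06585 × 196.97 = 12.97 g.
Volume = m/ρ = 12.97 / 19.3 = 0.6721 cm³.
Thickness = V/A = 0.6721 / 158 = 0.00425 cm = 42.5 μm.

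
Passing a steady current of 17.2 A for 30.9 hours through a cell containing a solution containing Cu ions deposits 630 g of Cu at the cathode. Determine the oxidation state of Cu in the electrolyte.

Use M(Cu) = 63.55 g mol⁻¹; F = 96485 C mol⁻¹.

+2

Q = I·t = 17.20 A × 111240 s = 1913000 C, so n(e⁻) = 1913000/96485 = 19.83 mol.
n(Cu) deposited = 630 / 63.55 = 9.913 mol.
Electrons per atom = n(e⁻)/n(Cu) = 19.83 / 9.913 = 2.00 ≈ 2, so the ion is Cu²⁺.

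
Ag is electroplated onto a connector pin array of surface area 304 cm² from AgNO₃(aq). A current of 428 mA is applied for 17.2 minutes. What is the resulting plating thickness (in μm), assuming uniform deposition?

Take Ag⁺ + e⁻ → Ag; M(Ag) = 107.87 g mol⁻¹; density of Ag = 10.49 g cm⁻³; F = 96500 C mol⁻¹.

Q = I·t = 0.4280 × 1032.0 = 441.7 C; n(e⁻) = 0.004577 mol.
n(Ag) = n(e⁻)/1 = 0.004577 mol, so m = 0.004577 × 107.87 = 0.4937 g.
Volume = m/ρ = 0.4937 / 10.49 = 0.04707 cm³.
Thickness = V/A = 0.04707 / 304 = 1.55 × 10⁻⁴ cm = 1.55 μm.

1.55 μm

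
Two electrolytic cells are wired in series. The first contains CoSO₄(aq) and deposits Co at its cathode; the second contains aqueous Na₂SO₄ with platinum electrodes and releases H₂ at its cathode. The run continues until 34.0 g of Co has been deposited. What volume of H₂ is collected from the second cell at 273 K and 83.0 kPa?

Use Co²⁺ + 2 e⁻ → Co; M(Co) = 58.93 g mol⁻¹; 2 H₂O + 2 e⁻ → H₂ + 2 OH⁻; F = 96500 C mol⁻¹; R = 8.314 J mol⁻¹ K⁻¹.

15.8 L

n(Co) = 34.0 / 58.93 = 0.5770 mol, so n(e⁻) = 2 × 0.5770 = 1.154 mol.
The cells are in series, so the same 1.154 mol of electrons passes through the second cell.
2 H₂O + 2 e⁻ → H₂ + 2 OH⁻ — 2 mol e⁻ per mol H₂, so n(H₂) = 1.154/2 = 0.5770 mol.
V = nRT/P = (0.5770 × 8.314 × 273) / (83.0 × 10³) = 0.0158 m³ = 15.8 L.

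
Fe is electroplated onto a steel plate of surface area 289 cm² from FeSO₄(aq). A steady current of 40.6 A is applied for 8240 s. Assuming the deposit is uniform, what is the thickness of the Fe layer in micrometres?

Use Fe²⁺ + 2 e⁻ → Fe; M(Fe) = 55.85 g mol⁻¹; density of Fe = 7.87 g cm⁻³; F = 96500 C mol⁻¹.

426 μm

Q = I·t = 40.60 × 8240.0 = 334500 C; n(e⁻) = 3.467 mol.
n(Fe) = n(e⁻)/2 = 1.733 mol, so m = 1.733 × 55.85 = 96.81 g.
Volume = m/ρ = 96.81 / 7.87 = 12.30 cm³.
Thickness = V/A = 12.30 / 289 = 0.0426 cm = 426 μm.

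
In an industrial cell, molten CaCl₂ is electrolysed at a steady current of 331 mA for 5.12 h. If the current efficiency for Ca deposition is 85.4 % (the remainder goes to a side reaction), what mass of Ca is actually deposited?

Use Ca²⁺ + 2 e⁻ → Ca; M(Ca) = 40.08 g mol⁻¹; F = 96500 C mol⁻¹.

Q = I·t = 0.3310 × 18432 = 6101 C.
n(e⁻) = 6101/96500 = 0.06322 mol; theoretically n(Ca) = 0.06322/2 = 0.03161 mol, m_theo = 1.267 g.
At 85.4 % efficiency, m_actual = 0.854 × 1.267 = 1.08 g.

1.08 g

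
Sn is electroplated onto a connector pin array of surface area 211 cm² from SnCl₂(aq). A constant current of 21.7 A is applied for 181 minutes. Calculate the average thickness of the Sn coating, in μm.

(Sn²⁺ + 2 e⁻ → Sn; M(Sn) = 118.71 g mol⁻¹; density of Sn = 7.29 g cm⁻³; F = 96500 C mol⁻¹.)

Q = I·t = 21.70 × 10860 = 235700 C; n(e⁻) = 2.442 mol.
n(Sn) = n(e⁻)/2 = 1.221 mol, so m = 1.221 × 118.71 = 145.0 g.
Volume = m/ρ = 145.0 / 7.29 = 19.88 cm³.
Thickness = V/A = 19.88 / 211 = 0.0942 cm = 942 μm.

942 μm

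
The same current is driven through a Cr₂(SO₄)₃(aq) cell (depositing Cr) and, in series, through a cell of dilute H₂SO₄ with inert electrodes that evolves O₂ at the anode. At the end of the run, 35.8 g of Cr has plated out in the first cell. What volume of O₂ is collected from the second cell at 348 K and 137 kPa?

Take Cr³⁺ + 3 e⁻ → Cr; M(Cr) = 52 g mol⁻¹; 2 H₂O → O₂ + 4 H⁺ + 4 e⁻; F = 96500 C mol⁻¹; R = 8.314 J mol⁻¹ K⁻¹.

10.9 L

n(Cr) = 35.8 / 52 = 0.6885 mol, so n(e⁻) = 3 × 0.6885 = 2.065 mol.
The cells are in series, so the same 2.065 mol of electrons passes through the second cell.
2 H₂O → O₂ + 4 H⁺ + 4 e⁻ — 4 mol e⁻ per mol O₂, so n(O₂) = 2.065/4 = 0.5163 mol.
V = nRT/P = (0.5163 × 8.314 × 348) / (137 × 10³) = 0.0109 m³ = 10.9 L.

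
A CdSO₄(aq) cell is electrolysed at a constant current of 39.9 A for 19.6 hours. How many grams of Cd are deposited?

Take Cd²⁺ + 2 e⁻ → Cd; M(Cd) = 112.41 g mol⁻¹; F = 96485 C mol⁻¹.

Q = I·t = 39.90 A × 70560 s = 2815000 C.
n(e⁻) = Q/F = 2815000 / 96485 = 29.18 mol.
Cd²⁺ + 2 e⁻ → Cd, so n(Cd) = n(e⁻)/2 = 14.59 mol.
m = n·M = 14.59 × 112.41 = 1640 g.

1640 g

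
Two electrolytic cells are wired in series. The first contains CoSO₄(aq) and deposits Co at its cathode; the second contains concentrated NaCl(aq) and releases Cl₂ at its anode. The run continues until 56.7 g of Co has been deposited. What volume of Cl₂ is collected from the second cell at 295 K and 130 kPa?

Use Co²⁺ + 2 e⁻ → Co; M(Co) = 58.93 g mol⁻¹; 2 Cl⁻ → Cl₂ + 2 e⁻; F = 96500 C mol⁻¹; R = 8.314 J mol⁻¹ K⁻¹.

n(Co) = 56.7 / 58.93 = 0.9622 mol, so n(e⁻) = 2 × 0.9622 = 1.924 mol.
The cells are in series, so the same 1.924 mol of electrons passes through the second cell.
2 Cl⁻ → Cl₂ + 2 e⁻ — 2 mol e⁻ per mol Cl₂, so n(Cl₂) = 1.924/2 = 0.9622 mol.
V = nRT/P = (0.9622 × 8.314 × 295) / (130 × 10³) = 0.0182 m³ = 18.2 L.

18.2 L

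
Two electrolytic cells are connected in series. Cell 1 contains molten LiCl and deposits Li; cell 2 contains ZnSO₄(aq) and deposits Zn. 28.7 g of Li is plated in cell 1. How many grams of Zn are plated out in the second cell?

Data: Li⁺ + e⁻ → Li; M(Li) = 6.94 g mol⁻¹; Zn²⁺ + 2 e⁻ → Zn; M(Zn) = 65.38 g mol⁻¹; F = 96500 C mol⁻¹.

135 g

n(Li) = 28.7 / 6.94 = 4.135 mol.
Since Li⁺ + e⁻ → Li, n(e⁻) passed = 1 × 4.135 = 4.135 mol.
Cells in series carry the same charge, so the same 4.135 mol of electrons passes through cell 2.
Zn²⁺ + 2 e⁻ → Zn, so n(Zn) = 4.135 / 2 = 2.068 mol.
m(Zn) = 2.068 × 65.38 = 135 g.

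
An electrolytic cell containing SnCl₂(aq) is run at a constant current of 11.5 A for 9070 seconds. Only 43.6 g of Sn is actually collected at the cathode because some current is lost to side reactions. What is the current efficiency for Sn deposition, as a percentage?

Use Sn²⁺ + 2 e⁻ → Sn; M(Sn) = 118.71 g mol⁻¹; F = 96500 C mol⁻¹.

Q = I·t = 11.50 × 9070.0 = 104300 C; n(e⁻) = 104300/96500 = 1.081 mol.
Theoretical n(Sn) = n(e⁻)/2 = 0.5404 mol, i.e. m_theo = 0.5404 × 118.71 = 64.16 g.
Efficiency = m_actual / m_theo = 43.6 / 64.16 = 68.0 %.

68.0 %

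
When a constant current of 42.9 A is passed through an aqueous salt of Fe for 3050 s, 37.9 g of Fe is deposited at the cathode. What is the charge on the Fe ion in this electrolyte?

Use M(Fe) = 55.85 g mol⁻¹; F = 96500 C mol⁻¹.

+2

Q = I·t = 42.90 A × 3050.0 s = 130800 C, so n(e⁻) = 130800/96500 = 1.356 mol.
n(Fe) deposited = 37.9 / 55.85 = 0.6786 mol.
Electrons per atom = n(e⁻)/n(Fe) = 1.356 / 0.6786 = 2.00 ≈ 2, so the ion is Fe²⁺.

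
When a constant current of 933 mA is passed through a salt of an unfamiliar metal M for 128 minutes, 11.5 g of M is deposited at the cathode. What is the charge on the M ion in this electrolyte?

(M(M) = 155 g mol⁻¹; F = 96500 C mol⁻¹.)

Q = I·t = 0.9330 A × 7680.0 s = 7165 C, so n(e⁻) = 7165/96500 = 0.07425 mol.
n(M) deposited = 11.5 / 155 = 0.07419 mol.
Electrons per atom = n(e⁻)/n(M) = 0.07425 / 0.07419 = 1.00 ≈ 1, so the ion is M⁺.

+1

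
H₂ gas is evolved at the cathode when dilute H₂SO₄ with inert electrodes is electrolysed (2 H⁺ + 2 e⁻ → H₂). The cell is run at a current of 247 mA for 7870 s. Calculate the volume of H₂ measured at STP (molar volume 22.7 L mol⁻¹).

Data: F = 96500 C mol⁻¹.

0.229 L

Q = I·t = 0.2470 A × 7870.0 s = 1944 C.
n(e⁻) = Q/F = 1944 / 96500 = 0.02014 mol.
2 electrons are transferred per H₂ molecule, so n(H₂) = 0.02014 / 2 = 0.01007 mol.
V = n × V_m = 0.01007 × 22.7 = 0.229 L.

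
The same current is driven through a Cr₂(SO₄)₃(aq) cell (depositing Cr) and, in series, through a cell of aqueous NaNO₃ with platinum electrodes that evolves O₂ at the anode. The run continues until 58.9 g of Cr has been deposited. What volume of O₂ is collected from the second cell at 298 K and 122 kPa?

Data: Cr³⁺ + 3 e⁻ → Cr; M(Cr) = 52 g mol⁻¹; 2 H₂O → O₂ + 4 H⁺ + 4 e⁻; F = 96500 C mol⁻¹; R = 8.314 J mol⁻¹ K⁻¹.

n(Cr) = 58.9 / 52 = 1.133 mol, so n(e⁻) = 3 × 1.133 = 3.398 mol.
The cells are in series, so the same 3.398 mol of electrons passes through the second cell.
2 H₂O → O₂ + 4 H⁺ + 4 e⁻ — 4 mol e⁻ per mol O₂, so n(O₂) = 3.398/4 = 0.8495 mol.
V = nRT/P = (0.8495 × 8.314 × 298) / (122 × 10³) = 0.0173 m³ = 17.3 L.

17.3 L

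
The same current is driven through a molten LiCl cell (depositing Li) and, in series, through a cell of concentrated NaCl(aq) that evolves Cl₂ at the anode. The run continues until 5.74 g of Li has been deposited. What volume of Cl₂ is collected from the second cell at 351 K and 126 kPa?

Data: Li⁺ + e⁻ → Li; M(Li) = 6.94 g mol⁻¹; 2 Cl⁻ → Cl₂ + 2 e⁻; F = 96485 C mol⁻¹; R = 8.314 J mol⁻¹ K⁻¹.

n(Li) = 5.74 / 6.94 = 0.8271 mol, so n(e⁻) = 1 × 0.8271 = 0.8271 mol.
The cells are in series, so the same 0.8271 mol of electrons passes through the second cell.
2 Cl⁻ → Cl₂ + 2 e⁻ — 2 mol e⁻ per mol Cl₂, so n(Cl₂) = 0.8271/2 = 0.4135 mol.
V = nRT/P = (0.4135 × 8.314 × 351) / (126 × 10³) = 0.00958 m³ = 9.58 L.

9.58 L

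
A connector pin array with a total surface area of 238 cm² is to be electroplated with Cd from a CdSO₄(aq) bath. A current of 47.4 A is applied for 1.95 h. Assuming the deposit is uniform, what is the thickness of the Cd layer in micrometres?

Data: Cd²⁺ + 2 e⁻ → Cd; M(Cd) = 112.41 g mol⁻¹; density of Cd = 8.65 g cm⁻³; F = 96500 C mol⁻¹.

Q = I·t = 47.40 × 7020.0 = 332700 C; n(e⁻) = 3.448 mol.
n(Cd) = n(e⁻)/2 = 1.724 mol, so m = 1.724 × 112.41 = 193.8 g.
Volume = m/ρ = 193.8 / 8.65 = 22.41 cm³.
Thickness = V/A = 22.41 / 238 = 0.0941 cm = 941 μm.

941 μm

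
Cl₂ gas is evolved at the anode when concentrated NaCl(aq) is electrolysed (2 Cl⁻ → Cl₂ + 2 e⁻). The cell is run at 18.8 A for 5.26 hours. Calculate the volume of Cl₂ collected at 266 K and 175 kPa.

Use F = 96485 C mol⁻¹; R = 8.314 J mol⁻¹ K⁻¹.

23.3 L

Q = I·t = 18.80 A × 18936 s = 356000 C.
n(e⁻) = Q/F = 356000 / 96485 = 3.690 mol.
2 electrons are transferred per Cl₂ molecule, so n(Cl₂) = 3.690 / 2 = 1.845 mol.
V = nRT/P = (1.845 × 8.314 × 266) / (175 × 10³ Pa) = 0.0233 m³ = 23.3 L.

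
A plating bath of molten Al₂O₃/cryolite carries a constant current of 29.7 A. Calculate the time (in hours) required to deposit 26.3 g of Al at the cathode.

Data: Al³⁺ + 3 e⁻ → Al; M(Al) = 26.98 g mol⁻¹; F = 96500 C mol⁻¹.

2.64 h

n(Al) = m/M = 26.3 / 26.98 = 0.9748 mol.
Each Al atom requires 3 electrons, so n(e⁻) = 3 × 0.9748 = 2.924 mol.
Q = n(e⁻)·F = 2.924 × 96500 = 282200 C.
t = Q/I = 282200 / 29.70 A = 9502 s = 2.64 h.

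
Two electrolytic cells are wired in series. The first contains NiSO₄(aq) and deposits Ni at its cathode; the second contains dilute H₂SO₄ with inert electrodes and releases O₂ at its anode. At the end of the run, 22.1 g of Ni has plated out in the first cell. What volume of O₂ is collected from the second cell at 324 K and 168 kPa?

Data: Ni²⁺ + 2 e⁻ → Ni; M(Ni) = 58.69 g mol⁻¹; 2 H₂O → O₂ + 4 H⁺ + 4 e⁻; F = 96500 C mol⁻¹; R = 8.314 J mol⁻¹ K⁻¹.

n(Ni) = 22.1 / 58.69 = 0.3766 mol, so n(e⁻) = 2 × 0.3766 = 0.7531 mol.
The cells are in series, so the same 0.7531 mol of electrons passes through the second cell.
2 H₂O → O₂ + 4 H⁺ + 4 e⁻ — 4 mol e⁻ per mol O₂, so n(O₂) = 0.7531/4 = 0.1883 mol.
V = nRT/P = (0.1883 × 8.314 × 324) / (168 × 10³) = 0.00302 m³ = 3.02 L.

3.02 L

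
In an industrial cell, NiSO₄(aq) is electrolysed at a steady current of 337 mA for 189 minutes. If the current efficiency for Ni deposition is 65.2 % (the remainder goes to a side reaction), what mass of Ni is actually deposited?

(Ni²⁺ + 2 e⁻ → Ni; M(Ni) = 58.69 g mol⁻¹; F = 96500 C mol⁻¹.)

0.758 g

Q = I·t = 0.3370 × 11340 = 3822 C.
n(e⁻) = 3822/96500 = 0.03960 mol; theoretically n(Ni) = 0.03960/2 = 0.01980 mol, m_theo = 1.162 g.
At 65.2 % efficiency, m_actual = 0.652 × 1.162 = 0.758 g.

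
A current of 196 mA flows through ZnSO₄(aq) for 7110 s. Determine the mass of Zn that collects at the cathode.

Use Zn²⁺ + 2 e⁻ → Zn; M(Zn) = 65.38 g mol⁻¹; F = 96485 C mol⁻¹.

Q = I·t = 0.1960 A × 7110.0 s = 1394 C.
n(e⁻) = Q/F = 1394 / 96485 = 0.01444 mol.
Zn²⁺ + 2 e⁻ → Zn, so n(Zn) = n(e⁻)/2 = 0.007222 mol.
m = n·M = 0.007222 × 65.38 = 0.472 g.

0.472 g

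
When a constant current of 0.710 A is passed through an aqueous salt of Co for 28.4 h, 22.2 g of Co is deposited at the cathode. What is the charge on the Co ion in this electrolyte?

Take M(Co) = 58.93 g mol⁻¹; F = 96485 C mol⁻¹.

Q = I·t = 0.7100 A × 102240 s = 72590 C, so n(e⁻) = 72590/96485 = 0.7523 mol.
n(Co) deposited = 22.2 / 58.93 = 0.3767 mol.
Electrons per atom = n(e⁻)/n(Co) = 0.7523 / 0.3767 = 2.00 ≈ 2, so the ion is Co²⁺.

+2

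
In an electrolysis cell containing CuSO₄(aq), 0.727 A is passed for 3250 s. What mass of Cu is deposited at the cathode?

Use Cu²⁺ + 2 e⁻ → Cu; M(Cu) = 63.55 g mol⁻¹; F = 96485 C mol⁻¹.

0.778 g

Q = I·t = 0.7270 A × 3250.0 s = 2363 C.
n(e⁻) = Q/F = 2363 / 96485 = 0.02449 mol.
Cu²⁺ + 2 e⁻ → Cu, so n(Cu) = n(e⁻)/2 = 0.01224 mol.
m = n·M = 0.01224 × 63.55 = 0.778 g.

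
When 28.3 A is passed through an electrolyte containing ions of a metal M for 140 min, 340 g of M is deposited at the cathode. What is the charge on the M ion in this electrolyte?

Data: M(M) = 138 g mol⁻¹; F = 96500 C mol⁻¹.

Q = I·t = 28.30 A × 8400.0 s = 237700 C, so n(e⁻) = 237700/96500 = 2.463 mol.
n(M) deposited = 340 / 138 = 2.464 mol.
Electrons per atom = n(e⁻)/n(M) = 2.463 / 2.464 = 1.00 ≈ 1, so the ion is M⁺.

+1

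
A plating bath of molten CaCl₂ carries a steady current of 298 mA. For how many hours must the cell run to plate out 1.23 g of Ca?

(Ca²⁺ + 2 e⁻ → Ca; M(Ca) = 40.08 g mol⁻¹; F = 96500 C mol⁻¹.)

5.52 h

n(Ca) = m/M = 1.23 / 40.08 = 0.03069 mol.
Each Ca atom requires 2 electrons, so n(e⁻) = 2 × 0.03069 = 0.06138 mol.
Q = n(e⁻)·F = 0.06138 × 96500 = 5923 C.
t = Q/I = 5923 / 0.2980 A = 19880 s = 5.52 h.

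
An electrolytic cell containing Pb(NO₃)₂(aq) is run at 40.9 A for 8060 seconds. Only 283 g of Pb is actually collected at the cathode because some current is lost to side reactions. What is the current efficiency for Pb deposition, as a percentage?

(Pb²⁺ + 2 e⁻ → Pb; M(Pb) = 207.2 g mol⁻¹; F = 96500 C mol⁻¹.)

Q = I·t = 40.90 × 8060.0 = 329700 C; n(e⁻) = 329700/96500 = 3.416 mol.
Theoretical n(Pb) = n(e⁻)/2 = 1.708 mol, i.e. m_theo = 1.708 × 207.2 = 353.9 g.
Efficiency = m_actual / m_theo = 283 / 353.9 = 80.0 %.

80.0 %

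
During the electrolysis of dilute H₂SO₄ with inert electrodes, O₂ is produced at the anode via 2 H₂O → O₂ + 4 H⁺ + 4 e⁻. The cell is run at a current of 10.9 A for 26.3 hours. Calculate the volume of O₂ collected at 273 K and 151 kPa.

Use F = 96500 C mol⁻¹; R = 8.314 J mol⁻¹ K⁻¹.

Q = I·t = 10.90 A × 94680 s = 1032000 C.
n(e⁻) = Q/F = 1032000 / 96500 = 10.69 mol.
4 electrons are transferred per O₂ molecule, so n(O₂) = 10.69 / 4 = 2.674 mol.
V = nRT/P = (2.674 × 8.314 × 273) / (151 × 10³ Pa) = 0.0402 m³ = 40.2 L.

40.2 L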